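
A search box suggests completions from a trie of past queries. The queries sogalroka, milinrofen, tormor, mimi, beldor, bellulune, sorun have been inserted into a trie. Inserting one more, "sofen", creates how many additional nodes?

The longest prefix of "sofen" already in the trie is "so" (length 2).
So 5 − 2 = 3 new nodes.

3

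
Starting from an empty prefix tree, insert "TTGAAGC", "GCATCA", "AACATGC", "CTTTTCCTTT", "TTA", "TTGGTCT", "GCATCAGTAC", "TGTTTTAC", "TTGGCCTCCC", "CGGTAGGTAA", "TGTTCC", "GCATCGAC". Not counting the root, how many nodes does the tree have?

Count nodes per top-level branch (shared prefixes stored once):
  'A'-branch (AACATGC): 7 nodes
  'C'-branch (CGGTAGGTAA, CTTTTCCTTT): 19 nodes
  'G'-branch (GCATCA, GCATCAGTAC, GCATCGAC): 13 nodes
  'T'-branch (TGTTCC, TGTTTTAC, TTA, TTGAAGC, TTGGCCTCCC, TTGGTCT): 27 nodes
Sum: 66

66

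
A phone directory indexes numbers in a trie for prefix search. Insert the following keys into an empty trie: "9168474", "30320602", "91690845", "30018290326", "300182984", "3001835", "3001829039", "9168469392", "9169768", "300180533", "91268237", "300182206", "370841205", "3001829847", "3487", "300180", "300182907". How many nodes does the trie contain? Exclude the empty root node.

Count nodes per top-level branch (shared prefixes stored once):
  '3'-branch (300180, 300180533, 300182206, 30018290326, 3001829039, 300182907, 300182984, 3001829847, 3001835, 30320602, 3487, 370841205): 42 nodes
  '9'-branch (91268237, 9168469392, 9168474, 91690845, 9169768): 26 nodes
Sum: 68

68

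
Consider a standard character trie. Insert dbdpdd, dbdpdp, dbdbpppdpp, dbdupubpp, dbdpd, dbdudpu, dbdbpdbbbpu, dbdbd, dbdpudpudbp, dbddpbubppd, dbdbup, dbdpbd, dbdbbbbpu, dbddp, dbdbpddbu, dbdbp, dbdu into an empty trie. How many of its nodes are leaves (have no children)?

Leaves are exactly the stored words that no other stored word extends.
Those words: "dbdbbbbpu", "dbdbd", "dbdbpdbbbpu", "dbdbpddbu", "dbdbpppdpp", "dbdbup", "dbddpbubppd", "dbdpbd", "dbdpdd", "dbdpdp", "dbdpudpudbp", "dbdudpu", "dbdupubpp"
Leaf count: 13

13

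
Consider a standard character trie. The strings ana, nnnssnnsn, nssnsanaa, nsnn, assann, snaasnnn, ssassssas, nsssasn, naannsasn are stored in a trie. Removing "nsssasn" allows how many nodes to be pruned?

4

After clearing the end-marker at "nsssasn", prune upward until reaching a node still needed by another word.
The suffix "sasn" (4 nodes) is used only by "nsssasn"; the node for "nss" still has the child "n", so pruning stops there.
Nodes removed: 4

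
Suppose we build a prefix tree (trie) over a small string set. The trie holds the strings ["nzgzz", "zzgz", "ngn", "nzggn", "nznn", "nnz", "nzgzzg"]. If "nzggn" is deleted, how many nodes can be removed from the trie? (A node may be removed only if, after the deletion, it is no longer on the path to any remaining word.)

After clearing the end-marker at "nzggn", prune upward until reaching a node still needed by another word.
The suffix "gn" (2 nodes) is used only by "nzggn"; the node for "nzg" still has the child "z", so pruning stops there.
Nodes removed: 2

2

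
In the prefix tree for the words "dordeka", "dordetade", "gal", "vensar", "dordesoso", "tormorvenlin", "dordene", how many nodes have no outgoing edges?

7

A leaf is a node with no children — equivalently, the end of a word that is not a proper prefix of any other stored word.
Those words: "dordeka", "dordene", "dordesoso", "dordetade", "gal", "tormorvenlin", "vensar"
Leaf count: 7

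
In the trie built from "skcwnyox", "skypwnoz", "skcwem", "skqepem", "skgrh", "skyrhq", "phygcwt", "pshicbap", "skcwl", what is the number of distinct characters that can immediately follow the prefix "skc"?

1

Follow the path "skc" to its node, then look at its outgoing edges.
Characters that immediately follow "skc" among the stored strings: {w}.
That node has 1 child edge.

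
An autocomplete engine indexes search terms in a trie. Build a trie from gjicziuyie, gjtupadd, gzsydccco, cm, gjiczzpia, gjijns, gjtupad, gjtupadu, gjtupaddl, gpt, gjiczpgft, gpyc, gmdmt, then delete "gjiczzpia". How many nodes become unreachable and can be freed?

4

After clearing the end-marker at "gjiczzpia", prune upward until reaching a node still needed by another word.
The suffix "zpia" (4 nodes) is used only by "gjiczzpia"; the node for "gjicz" still has the child "i", so pruning stops there.
Nodes removed: 4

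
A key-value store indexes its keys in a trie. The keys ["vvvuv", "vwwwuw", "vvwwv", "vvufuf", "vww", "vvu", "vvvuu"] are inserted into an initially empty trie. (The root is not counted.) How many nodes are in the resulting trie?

Trie structure (* marks end of a word):
(root)
└─ v
   ├─ v
   │  ├─ u *
   │  │  └─ f
   │  │     └─ u
   │  │        └─ f *
   │  ├─ v
   │  │  └─ u
   │  │     ├─ u *
   │  │     └─ v *
   │  └─ w
   │     └─ w
   │        └─ v *
   └─ w
      └─ w *
         └─ w
            └─ u
               └─ w *
Counting every labelled node above: 18.

18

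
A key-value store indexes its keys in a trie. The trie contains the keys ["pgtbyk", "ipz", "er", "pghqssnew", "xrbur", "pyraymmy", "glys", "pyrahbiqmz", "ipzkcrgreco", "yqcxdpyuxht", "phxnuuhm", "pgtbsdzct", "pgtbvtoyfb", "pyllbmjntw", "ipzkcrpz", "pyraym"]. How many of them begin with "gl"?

Filter for entries beginning with "gl":
Words under "gl": glys
Count: 1

1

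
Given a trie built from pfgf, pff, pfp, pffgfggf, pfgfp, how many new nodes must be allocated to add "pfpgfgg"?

"pfp" is already a path in the trie; the remaining "gfgg" must be added.
New nodes needed: |"pfpgfgg"| − 3 = 7 − 3 = 4.

4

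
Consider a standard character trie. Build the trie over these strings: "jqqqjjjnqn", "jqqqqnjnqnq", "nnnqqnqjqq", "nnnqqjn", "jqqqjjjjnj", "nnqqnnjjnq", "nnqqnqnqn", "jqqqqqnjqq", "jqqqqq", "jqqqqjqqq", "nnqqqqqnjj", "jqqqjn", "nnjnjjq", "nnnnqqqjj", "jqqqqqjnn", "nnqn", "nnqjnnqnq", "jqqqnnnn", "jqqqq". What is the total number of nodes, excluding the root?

85

Trace insertions, counting only characters that open a new branch:
  "jqqqjjjnqn" → 10 new (j, q, q, q, j, j, j, n, q, n)
  "jqqqqnjnqnq" → prefix "jqqq" already present; 7 new (q, n, j, n, q, n, q)
  "nnnqqnqjqq" → 10 new (n, n, n, q, q, n, q, j, q, q)
  "nnnqqjn" → prefix "nnnqq" already present; 2 new (j, n)
  "jqqqjjjjnj" → prefix "jqqqjjj" already present; 3 new (j, n, j)
  "nnqqnnjjnq" → prefix "nn" already present; 8 new (q, q, n, n, j, j, n, q)
  "nnqqnqnqn" → prefix "nnqqn" already present; 4 new (q, n, q, n)
  "jqqqqqnjqq" → prefix "jqqqq" already present; 5 new (q, n, j, q, q)
  "jqqqqq" → prefix "jqqqqq" already present; 0 new (none)
  "jqqqqjqqq" → prefix "jqqqq" already present; 4 new (j, q, q, q)
  "nnqqqqqnjj" → prefix "nnqq" already present; 6 new (q, q, q, n, j, j)
  "jqqqjn" → prefix "jqqqj" already present; 1 new (n)
  "nnjnjjq" → prefix "nn" already present; 5 new (j, n, j, j, q)
  "nnnnqqqjj" → prefix "nnn" already present; 6 new (n, q, q, q, j, j)
  "jqqqqqjnn" → prefix "jqqqqq" already present; 3 new (j, n, n)
  "nnqn" → prefix "nnq" already present; 1 new (n)
  "nnqjnnqnq" → prefix "nnq" already present; 6 new (j, n, n, q, n, q)
  "jqqqnnnn" → prefix "jqqq" already present; 4 new (n, n, n, n)
  "jqqqq" → prefix "jqqqq" already present; 0 new (none)
Total nodes = 10 + 7 + 10 + 2 + 3 + 8 + 4 + 5 + 0 + 4 + 6 + 1 + 5 + 6 + 3 + 1 + 6 + 4 + 0 = 85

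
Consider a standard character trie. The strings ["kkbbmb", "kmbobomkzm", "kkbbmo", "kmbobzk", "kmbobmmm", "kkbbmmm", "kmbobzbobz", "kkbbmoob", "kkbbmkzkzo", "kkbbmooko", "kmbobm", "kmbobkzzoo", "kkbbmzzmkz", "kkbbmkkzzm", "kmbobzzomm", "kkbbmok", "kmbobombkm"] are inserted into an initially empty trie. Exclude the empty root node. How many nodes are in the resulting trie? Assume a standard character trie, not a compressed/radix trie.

58

Count nodes per top-level branch (shared prefixes stored once):
  'k'-branch (kkbbmb, kkbbmkkzzm, kkbbmkzkzo, kkbbmmm, kkbbmo, kkbbmok, kkbbmoob, kkbbmooko, kkbbmzzmkz, kmbobkzzoo, kmbobm, kmbobmmm, kmbobombkm, kmbobomkzm, kmbobzbobz, kmbobzk, kmbobzzomm): 58 nodes
Sum: 58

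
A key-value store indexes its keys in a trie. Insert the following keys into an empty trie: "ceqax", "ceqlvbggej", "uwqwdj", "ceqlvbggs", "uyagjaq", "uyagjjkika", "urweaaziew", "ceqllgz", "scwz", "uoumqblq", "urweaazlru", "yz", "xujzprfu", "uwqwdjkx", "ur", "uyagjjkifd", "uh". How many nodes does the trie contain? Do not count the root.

Insert word by word; a character creates a node only if that edge doesn't already exist:
  "ceqax" → 5 new (c, e, q, a, x)
  "ceqlvbggej" → prefix "ceq" already present; 7 new (l, v, b, g, g, e, j)
  "uwqwdj" → 6 new (u, w, q, w, d, j)
  "ceqlvbggs" → prefix "ceqlvbgg" already present; 1 new (s)
  "uyagjaq" → prefix "u" already present; 6 new (y, a, g, j, a, q)
  "uyagjjkika" → prefix "uyagj" already present; 5 new (j, k, i, k, a)
  "urweaaziew" → prefix "u" already present; 9 new (r, w, e, a, a, z, i, e, w)
  "ceqllgz" → prefix "ceql" already present; 3 new (l, g, z)
  "scwz" → 4 new (s, c, w, z)
  "uoumqblq" → prefix "u" already present; 7 new (o, u, m, q, b, l, q)
  "urweaazlru" → prefix "urweaaz" already present; 3 new (l, r, u)
  "yz" → 2 new (y, z)
  "xujzprfu" → 8 new (x, u, j, z, p, r, f, u)
  "uwqwdjkx" → prefix "uwqwdj" already present; 2 new (k, x)
  "ur" → prefix "ur" already present; 0 new (none)
  "uyagjjkifd" → prefix "uyagjjki" already present; 2 new (f, d)
  "uh" → prefix "u" already present; 1 new (h)
Total nodes = 5 + 7 + 6 + 1 + 6 + 5 + 9 + 3 + 4 + 7 + 3 + 2 + 8 + 2 + 0 + 2 + 1 = 71

71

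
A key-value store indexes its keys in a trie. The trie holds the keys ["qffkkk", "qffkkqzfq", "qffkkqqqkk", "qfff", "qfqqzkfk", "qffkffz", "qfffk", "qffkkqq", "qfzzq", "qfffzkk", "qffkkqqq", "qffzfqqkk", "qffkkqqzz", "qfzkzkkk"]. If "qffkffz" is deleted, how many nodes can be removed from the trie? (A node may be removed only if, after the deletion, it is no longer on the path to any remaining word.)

A node on "qffkffz"'s path can go only if nothing else ends at it or branches off below it.
The suffix "ffz" (3 nodes) is used only by "qffkffz"; the node for "qffk" still has the child "k", so pruning stops there.
Nodes removed: 3

3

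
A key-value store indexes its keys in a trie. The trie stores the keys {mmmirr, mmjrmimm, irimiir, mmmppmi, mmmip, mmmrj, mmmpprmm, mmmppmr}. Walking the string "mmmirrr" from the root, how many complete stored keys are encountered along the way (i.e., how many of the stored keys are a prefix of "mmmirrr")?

Walk "mmmirrr" from the root; an end-of-word marker is hit whenever a stored word is a prefix of "mmmirrr".
Prefixes of the query that are stored words: "mmmirr"
Count: 1

1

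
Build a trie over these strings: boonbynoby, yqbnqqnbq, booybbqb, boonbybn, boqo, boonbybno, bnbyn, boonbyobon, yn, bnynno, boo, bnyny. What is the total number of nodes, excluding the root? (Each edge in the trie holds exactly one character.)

43

Count nodes per top-level branch (shared prefixes stored once):
  'b'-branch (bnbyn, bnynno, bnyny, boo, boonbybn, boonbybno, boonbynoby, boonbyobon, booybbqb, boqo): 33 nodes
  'y'-branch (yn, yqbnqqnbq): 10 nodes
Sum: 43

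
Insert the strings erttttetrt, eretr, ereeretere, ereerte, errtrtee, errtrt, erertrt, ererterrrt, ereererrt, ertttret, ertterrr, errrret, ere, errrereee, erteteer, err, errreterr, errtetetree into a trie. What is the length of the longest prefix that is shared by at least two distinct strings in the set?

Look for the deepest trie node that still has at least two words in its subtree.
e.g. "ereererrt" and "ereeretere" share the prefix "ereere" of length 6; no pair shares a longer one.
Longest shared-prefix length: 6

6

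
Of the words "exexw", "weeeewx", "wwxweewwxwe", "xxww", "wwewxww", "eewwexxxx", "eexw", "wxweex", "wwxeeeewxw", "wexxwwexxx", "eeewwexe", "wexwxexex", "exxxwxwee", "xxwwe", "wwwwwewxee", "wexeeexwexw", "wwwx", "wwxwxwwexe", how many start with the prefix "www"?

2

Walk to "www"; the words in its subtree are exactly those with that prefix.
Words under "www": wwwwwewxee, wwwx
Count: 2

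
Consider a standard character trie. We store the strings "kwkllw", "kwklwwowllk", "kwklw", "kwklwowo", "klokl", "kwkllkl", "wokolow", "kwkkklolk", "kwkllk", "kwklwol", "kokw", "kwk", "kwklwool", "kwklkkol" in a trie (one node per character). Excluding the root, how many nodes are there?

45

For each word, the new-node count is its length minus the longest prefix already in the trie:
  "kwkllw" → 6 new (k, w, k, l, l, w)
  "kwklwwowllk" → prefix "kwkl" already present; 7 new (w, w, o, w, l, l, k)
  "kwklw" → prefix "kwklw" already present; 0 new (none)
  "kwklwowo" → prefix "kwklw" already present; 3 new (o, w, o)
  "klokl" → prefix "k" already present; 4 new (l, o, k, l)
  "kwkllkl" → prefix "kwkll" already present; 2 new (k, l)
  "wokolow" → 7 new (w, o, k, o, l, o, w)
  "kwkkklolk" → prefix "kwk" already present; 6 new (k, k, l, o, l, k)
  "kwkllk" → prefix "kwkllk" already present; 0 new (none)
  "kwklwol" → prefix "kwklwo" already present; 1 new (l)
  "kokw" → prefix "k" already present; 3 new (o, k, w)
  "kwk" → prefix "kwk" already present; 0 new (none)
  "kwklwool" → prefix "kwklwo" already present; 2 new (o, l)
  "kwklkkol" → prefix "kwkl" already present; 4 new (k, k, o, l)
Total nodes = 6 + 7 + 0 + 3 + 4 + 2 + 7 + 6 + 0 + 1 + 3 + 0 + 2 + 4 = 45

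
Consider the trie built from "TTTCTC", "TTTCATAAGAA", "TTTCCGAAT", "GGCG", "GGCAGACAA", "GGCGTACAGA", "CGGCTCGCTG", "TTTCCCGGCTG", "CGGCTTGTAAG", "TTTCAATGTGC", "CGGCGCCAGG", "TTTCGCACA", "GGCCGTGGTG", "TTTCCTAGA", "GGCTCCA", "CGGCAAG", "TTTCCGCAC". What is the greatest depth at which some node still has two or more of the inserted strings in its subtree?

6

Equivalently: take the maximum, over all pairs, of their longest common prefix length.
e.g. "TTTCCGAAT" and "TTTCCGCAC" share the prefix "TTTCCG" of length 6; no pair shares a longer one.
Longest shared-prefix length: 6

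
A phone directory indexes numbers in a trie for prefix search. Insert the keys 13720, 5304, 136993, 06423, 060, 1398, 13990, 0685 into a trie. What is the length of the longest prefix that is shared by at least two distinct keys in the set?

3

Look for the deepest trie node that still has at least two words in its subtree.
e.g. "1398" and "13990" share the prefix "139" of length 3; no pair shares a longer one.
Longest shared-prefix length: 3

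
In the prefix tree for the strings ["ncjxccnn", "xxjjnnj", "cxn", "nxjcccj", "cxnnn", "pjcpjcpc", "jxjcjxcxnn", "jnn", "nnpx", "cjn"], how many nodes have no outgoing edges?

Leaves are exactly the stored words that no other stored word extends.
Those words: "cjn", "cxnnn", "jnn", "jxjcjxcxnn", "ncjxccnn", "nnpx", "nxjcccj", "pjcpjcpc", "xxjjnnj"
Leaf count: 9

9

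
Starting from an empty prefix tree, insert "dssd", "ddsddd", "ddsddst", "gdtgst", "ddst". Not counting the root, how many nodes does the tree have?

18

Trie structure (* marks end of a word):
(root)
├─ d
│  ├─ d
│  │  └─ s
│  │     ├─ d
│  │     │  └─ d
│  │     │     ├─ d *
│  │     │     └─ s
│  │     │        └─ t *
│  │     └─ t *
│  └─ s
│     └─ s
│        └─ d *
└─ g
   └─ d
      └─ t
         └─ g
            └─ s
               └─ t *
Counting every labelled node above: 18.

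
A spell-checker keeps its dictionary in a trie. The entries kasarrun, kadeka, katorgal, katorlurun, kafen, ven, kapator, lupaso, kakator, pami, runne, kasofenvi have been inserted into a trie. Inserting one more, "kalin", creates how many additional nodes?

3

Walking "kalin" from the root, the first 2 characters ("ka") follow existing edges; "l" is the first miss.
Each of the 3 remaining characters creates one node.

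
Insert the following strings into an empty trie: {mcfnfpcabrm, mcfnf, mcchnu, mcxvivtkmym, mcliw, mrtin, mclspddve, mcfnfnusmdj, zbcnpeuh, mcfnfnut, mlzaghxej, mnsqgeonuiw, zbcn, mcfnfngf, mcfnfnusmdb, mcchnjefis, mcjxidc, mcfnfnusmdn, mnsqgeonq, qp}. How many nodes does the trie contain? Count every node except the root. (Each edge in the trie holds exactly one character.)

Trace insertions, counting only characters that open a new branch:
  "mcfnfpcabrm" → 11 new (m, c, f, n, f, p, c, a, b, r, m)
  "mcfnf" → prefix "mcfnf" already present; 0 new (none)
  "mcchnu" → prefix "mc" already present; 4 new (c, h, n, u)
  "mcxvivtkmym" → prefix "mc" already present; 9 new (x, v, i, v, t, k, m, y, m)
  "mcliw" → prefix "mc" already present; 3 new (l, i, w)
  "mrtin" → prefix "m" already present; 4 new (r, t, i, n)
  "mclspddve" → prefix "mcl" already present; 6 new (s, p, d, d, v, e)
  "mcfnfnusmdj" → prefix "mcfnf" already present; 6 new (n, u, s, m, d, j)
  "zbcnpeuh" → 8 new (z, b, c, n, p, e, u, h)
  "mcfnfnut" → prefix "mcfnfnu" already present; 1 new (t)
  "mlzaghxej" → prefix "m" already present; 8 new (l, z, a, g, h, x, e, j)
  "mnsqgeonuiw" → prefix "m" already present; 10 new (n, s, q, g, e, o, n, u, i, w)
  "zbcn" → prefix "zbcn" already present; 0 new (none)
  "mcfnfngf" → prefix "mcfnfn" already present; 2 new (g, f)
  "mcfnfnusmdb" → prefix "mcfnfnusmd" already present; 1 new (b)
  "mcchnjefis" → prefix "mcchn" already present; 5 new (j, e, f, i, s)
  "mcjxidc" → prefix "mc" already present; 5 new (j, x, i, d, c)
  "mcfnfnusmdn" → prefix "mcfnfnusmd" already present; 1 new (n)
  "mnsqgeonq" → prefix "mnsqgeon" already present; 1 new (q)
  "qp" → 2 new (q, p)
Total nodes = 11 + 0 + 4 + 9 + 3 + 4 + 6 + 6 + 8 + 1 + 8 + 10 + 0 + 2 + 1 + 5 + 5 + 1 + 1 + 2 = 87

87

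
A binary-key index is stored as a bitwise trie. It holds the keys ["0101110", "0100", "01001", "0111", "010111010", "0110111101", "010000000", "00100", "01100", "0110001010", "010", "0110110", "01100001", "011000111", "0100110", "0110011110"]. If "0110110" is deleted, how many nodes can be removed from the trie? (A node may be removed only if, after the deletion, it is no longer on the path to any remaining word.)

A node on "0110110"'s path can go only if nothing else ends at it or branches off below it.
The suffix "0" (1 node) is used only by "0110110"; the node for "011011" still has the child "1", so pruning stops there.
Nodes removed: 1

1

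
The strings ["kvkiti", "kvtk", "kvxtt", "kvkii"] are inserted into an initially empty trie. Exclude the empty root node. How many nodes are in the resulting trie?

12

Count nodes per top-level branch (shared prefixes stored once):
  'k'-branch (kvkii, kvkiti, kvtk, kvxtt): 12 nodes
Sum: 12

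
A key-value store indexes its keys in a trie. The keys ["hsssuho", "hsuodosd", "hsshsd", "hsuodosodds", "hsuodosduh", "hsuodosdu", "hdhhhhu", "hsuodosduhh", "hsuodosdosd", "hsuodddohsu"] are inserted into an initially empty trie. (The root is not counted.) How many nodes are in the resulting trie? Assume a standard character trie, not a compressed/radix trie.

38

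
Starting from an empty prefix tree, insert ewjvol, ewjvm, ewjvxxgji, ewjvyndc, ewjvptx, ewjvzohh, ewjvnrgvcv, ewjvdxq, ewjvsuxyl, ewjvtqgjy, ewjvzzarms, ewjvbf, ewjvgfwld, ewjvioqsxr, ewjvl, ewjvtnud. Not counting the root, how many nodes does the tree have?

For each word, the new-node count is its length minus the longest prefix already in the trie:
  "ewjvol" → 6 new (e, w, j, v, o, l)
  "ewjvm" → prefix "ewjv" already present; 1 new (m)
  "ewjvxxgji" → prefix "ewjv" already present; 5 new (x, x, g, j, i)
  "ewjvyndc" → prefix "ewjv" already present; 4 new (y, n, d, c)
  "ewjvptx" → prefix "ewjv" already present; 3 new (p, t, x)
  "ewjvzohh" → prefix "ewjv" already present; 4 new (z, o, h, h)
  "ewjvnrgvcv" → prefix "ewjv" already present; 6 new (n, r, g, v, c, v)
  "ewjvdxq" → prefix "ewjv" already present; 3 new (d, x, q)
  "ewjvsuxyl" → prefix "ewjv" already present; 5 new (s, u, x, y, l)
  "ewjvtqgjy" → prefix "ewjv" already present; 5 new (t, q, g, j, y)
  "ewjvzzarms" → prefix "ewjvz" already present; 5 new (z, a, r, m, s)
  "ewjvbf" → prefix "ewjv" already present; 2 new (b, f)
  "ewjvgfwld" → prefix "ewjv" already present; 5 new (g, f, w, l, d)
  "ewjvioqsxr" → prefix "ewjv" already present; 6 new (i, o, q, s, x, r)
  "ewjvl" → prefix "ewjv" already present; 1 new (l)
  "ewjvtnud" → prefix "ewjvt" already present; 3 new (n, u, d)
Total nodes = 6 + 1 + 5 + 4 + 3 + 4 + 6 + 3 + 5 + 5 + 5 + 2 + 5 + 6 + 1 + 3 = 64

64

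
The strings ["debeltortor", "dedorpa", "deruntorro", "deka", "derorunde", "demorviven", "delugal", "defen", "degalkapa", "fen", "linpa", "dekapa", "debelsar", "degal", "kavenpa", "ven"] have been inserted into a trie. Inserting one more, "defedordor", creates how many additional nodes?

6

"defe" is already a path in the trie; the remaining "dordor" must be added.
Each of the 6 remaining characters creates one node.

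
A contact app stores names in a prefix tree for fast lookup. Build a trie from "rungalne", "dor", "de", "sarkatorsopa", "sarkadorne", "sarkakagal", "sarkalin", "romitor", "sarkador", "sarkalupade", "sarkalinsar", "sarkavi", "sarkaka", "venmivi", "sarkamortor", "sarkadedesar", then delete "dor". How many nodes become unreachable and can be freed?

Walk "dor" from the leaf back toward the root, removing each node that no remaining word uses.
The suffix "or" (2 nodes) is used only by "dor"; the node for "d" still has the child "e", so pruning stops there.
Nodes removed: 2

2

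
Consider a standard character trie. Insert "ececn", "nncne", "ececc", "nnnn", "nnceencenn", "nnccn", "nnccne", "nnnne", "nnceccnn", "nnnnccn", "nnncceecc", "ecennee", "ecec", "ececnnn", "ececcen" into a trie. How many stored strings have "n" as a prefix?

9

Walk to "n"; the words in its subtree are exactly those with that prefix.
Matches: "nnccn", "nnccne", "nnceccnn", "nnceencenn", "nncne", "nnncceecc", "nnnn", "nnnnccn", "nnnne"
Count: 9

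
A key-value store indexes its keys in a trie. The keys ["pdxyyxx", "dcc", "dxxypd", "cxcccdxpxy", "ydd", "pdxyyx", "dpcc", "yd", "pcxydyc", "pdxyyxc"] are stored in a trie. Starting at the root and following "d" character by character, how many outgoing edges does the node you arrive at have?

3

The children of the "d" node are the distinct next characters among strings starting with "d".
Characters that immediately follow "d" among the stored strings: {c, p, x}.
That node has 3 child edges.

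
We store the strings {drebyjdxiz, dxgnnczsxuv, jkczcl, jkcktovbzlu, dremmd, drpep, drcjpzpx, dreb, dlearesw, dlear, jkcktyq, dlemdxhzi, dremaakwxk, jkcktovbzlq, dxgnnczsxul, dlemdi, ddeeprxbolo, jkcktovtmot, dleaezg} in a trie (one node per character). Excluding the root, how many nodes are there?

For each word, the new-node count is its length minus the longest prefix already in the trie:
  "drebyjdxiz" → 10 new (d, r, e, b, y, j, d, x, i, z)
  "dxgnnczsxuv" → prefix "d" already present; 10 new (x, g, n, n, c, z, s, x, u, v)
  "jkczcl" → 6 new (j, k, c, z, c, l)
  "jkcktovbzlu" → prefix "jkc" already present; 8 new (k, t, o, v, b, z, l, u)
  "dremmd" → prefix "dre" already present; 3 new (m, m, d)
  "drpep" → prefix "dr" already present; 3 new (p, e, p)
  "drcjpzpx" → prefix "dr" already present; 6 new (c, j, p, z, p, x)
  "dreb" → prefix "dreb" already present; 0 new (none)
  "dlearesw" → prefix "d" already present; 7 new (l, e, a, r, e, s, w)
  "dlear" → prefix "dlear" already present; 0 new (none)
  "jkcktyq" → prefix "jkckt" already present; 2 new (y, q)
  "dlemdxhzi" → prefix "dle" already present; 6 new (m, d, x, h, z, i)
  "dremaakwxk" → prefix "drem" already present; 6 new (a, a, k, w, x, k)
  "jkcktovbzlq" → prefix "jkcktovbzl" already present; 1 new (q)
  "dxgnnczsxul" → prefix "dxgnnczsxu" already present; 1 new (l)
  "dlemdi" → prefix "dlemd" already present; 1 new (i)
  "ddeeprxbolo" → prefix "d" already present; 10 new (d, e, e, p, r, x, b, o, l, o)
  "jkcktovtmot" → prefix "jkcktov" already present; 4 new (t, m, o, t)
  "dleaezg" → prefix "dlea" already present; 3 new (e, z, g)
Total nodes = 10 + 10 + 6 + 8 + 3 + 3 + 6 + 0 + 7 + 0 + 2 + 6 + 6 + 1 + 1 + 1 + 10 + 4 + 3 = 87

87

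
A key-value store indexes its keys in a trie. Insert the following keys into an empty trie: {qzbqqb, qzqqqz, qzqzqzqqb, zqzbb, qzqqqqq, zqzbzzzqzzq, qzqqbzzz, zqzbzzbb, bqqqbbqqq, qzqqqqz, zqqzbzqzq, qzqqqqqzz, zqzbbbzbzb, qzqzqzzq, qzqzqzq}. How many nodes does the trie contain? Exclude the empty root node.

Insert word by word; a character creates a node only if that edge doesn't already exist:
  "qzbqqb" → 6 new (q, z, b, q, q, b)
  "qzqqqz" → prefix "qz" already present; 4 new (q, q, q, z)
  "qzqzqzqqb" → prefix "qzq" already present; 6 new (z, q, z, q, q, b)
  "zqzbb" → 5 new (z, q, z, b, b)
  "qzqqqqq" → prefix "qzqqq" already present; 2 new (q, q)
  "zqzbzzzqzzq" → prefix "zqzb" already present; 7 new (z, z, z, q, z, z, q)
  "qzqqbzzz" → prefix "qzqq" already present; 4 new (b, z, z, z)
  "zqzbzzbb" → prefix "zqzbzz" already present; 2 new (b, b)
  "bqqqbbqqq" → 9 new (b, q, q, q, b, b, q, q, q)
  "qzqqqqz" → prefix "qzqqqq" already present; 1 new (z)
  "zqqzbzqzq" → prefix "zq" already present; 7 new (q, z, b, z, q, z, q)
  "qzqqqqqzz" → prefix "qzqqqqq" already present; 2 new (z, z)
  "zqzbbbzbzb" → prefix "zqzbb" already present; 5 new (b, z, b, z, b)
  "qzqzqzzq" → prefix "qzqzqz" already present; 2 new (z, q)
  "qzqzqzq" → prefix "qzqzqzq" already present; 0 new (none)
Total nodes = 6 + 4 + 6 + 5 + 2 + 7 + 4 + 2 + 9 + 1 + 7 + 2 + 5 + 2 + 0 = 62

62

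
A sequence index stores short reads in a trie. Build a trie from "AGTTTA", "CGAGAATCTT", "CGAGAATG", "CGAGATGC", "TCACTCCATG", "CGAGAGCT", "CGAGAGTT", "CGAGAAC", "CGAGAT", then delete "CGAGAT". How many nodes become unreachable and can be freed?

After clearing the end-marker at "CGAGAT", prune upward until reaching a node still needed by another word.
Every node on "CGAGAT" is still needed (e.g. by "CGAGATGC"), so nothing is freed.
Nodes removed: 0

0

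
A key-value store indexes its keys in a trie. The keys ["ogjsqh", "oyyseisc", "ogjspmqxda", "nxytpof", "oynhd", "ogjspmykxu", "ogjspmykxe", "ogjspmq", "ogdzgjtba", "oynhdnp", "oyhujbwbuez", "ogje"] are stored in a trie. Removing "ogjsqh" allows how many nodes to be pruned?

A node on "ogjsqh"'s path can go only if nothing else ends at it or branches off below it.
The suffix "qh" (2 nodes) is used only by "ogjsqh"; the node for "ogjs" still has the child "p", so pruning stops there.
Nodes removed: 2

2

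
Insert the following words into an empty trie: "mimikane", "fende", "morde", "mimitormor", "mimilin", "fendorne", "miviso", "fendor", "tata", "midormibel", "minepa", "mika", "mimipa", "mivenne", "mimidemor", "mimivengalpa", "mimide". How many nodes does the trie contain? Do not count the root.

71

For each word, the new-node count is its length minus the longest prefix already in the trie:
  "mimikane" → 8 new (m, i, m, i, k, a, n, e)
  "fende" → 5 new (f, e, n, d, e)
  "morde" → prefix "m" already present; 4 new (o, r, d, e)
  "mimitormor" → prefix "mimi" already present; 6 new (t, o, r, m, o, r)
  "mimilin" → prefix "mimi" already present; 3 new (l, i, n)
  "fendorne" → prefix "fend" already present; 4 new (o, r, n, e)
  "miviso" → prefix "mi" already present; 4 new (v, i, s, o)
  "fendor" → prefix "fendor" already present; 0 new (none)
  "tata" → 4 new (t, a, t, a)
  "midormibel" → prefix "mi" already present; 8 new (d, o, r, m, i, b, e, l)
  "minepa" → prefix "mi" already present; 4 new (n, e, p, a)
  "mika" → prefix "mi" already present; 2 new (k, a)
  "mimipa" → prefix "mimi" already present; 2 new (p, a)
  "mivenne" → prefix "miv" already present; 4 new (e, n, n, e)
  "mimidemor" → prefix "mimi" already present; 5 new (d, e, m, o, r)
  "mimivengalpa" → prefix "mimi" already present; 8 new (v, e, n, g, a, l, p, a)
  "mimide" → prefix "mimide" already present; 0 new (none)
Total nodes = 8 + 5 + 4 + 6 + 3 + 4 + 4 + 0 + 4 + 8 + 4 + 2 + 2 + 4 + 5 + 8 + 0 = 71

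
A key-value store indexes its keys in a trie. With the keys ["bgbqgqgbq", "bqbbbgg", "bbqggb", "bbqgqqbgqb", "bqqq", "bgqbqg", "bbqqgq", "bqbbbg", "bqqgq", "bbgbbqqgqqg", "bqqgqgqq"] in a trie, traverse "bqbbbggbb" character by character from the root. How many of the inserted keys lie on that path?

Traverse "bqbbbggbb" character by character; count nodes along the way that are marked as word ends.
Prefixes of the query that are stored words: "bqbbbg", "bqbbbgg"
Count: 2

2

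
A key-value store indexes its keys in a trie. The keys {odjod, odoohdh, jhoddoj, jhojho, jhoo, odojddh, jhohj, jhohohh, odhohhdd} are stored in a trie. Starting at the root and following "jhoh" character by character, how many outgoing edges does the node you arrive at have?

The children of the "jhoh" node are the distinct next characters among strings starting with "jhoh".
Distinct next characters after "jhoh": j, o.
That node has 2 child edges.

2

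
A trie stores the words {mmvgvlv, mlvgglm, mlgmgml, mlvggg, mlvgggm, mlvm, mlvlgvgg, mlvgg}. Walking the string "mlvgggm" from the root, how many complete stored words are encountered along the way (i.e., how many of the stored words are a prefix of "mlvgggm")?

Walk "mlvgggm" from the root; an end-of-word marker is hit whenever a stored word is a prefix of "mlvgggm".
Prefixes of the query that are stored words: "mlvgg", "mlvggg", "mlvgggm"
Count: 3

3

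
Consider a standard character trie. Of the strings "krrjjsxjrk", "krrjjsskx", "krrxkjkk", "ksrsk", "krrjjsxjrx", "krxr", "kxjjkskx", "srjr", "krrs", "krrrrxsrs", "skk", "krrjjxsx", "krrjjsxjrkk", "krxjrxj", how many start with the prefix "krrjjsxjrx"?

1

Traverse to the node for "krrjjsxjrx", then collect every word in that subtree.
Matches: "krrjjsxjrx"
Count: 1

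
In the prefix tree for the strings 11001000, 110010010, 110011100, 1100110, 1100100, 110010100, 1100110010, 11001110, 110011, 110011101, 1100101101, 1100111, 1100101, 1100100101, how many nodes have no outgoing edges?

A leaf is a node with no children — equivalently, the end of a word that is not a proper prefix of any other stored word.
Those words: "11001000", "1100100101", "110010100", "1100101101", "1100110010", "110011100", "110011101"
Leaf count: 7

7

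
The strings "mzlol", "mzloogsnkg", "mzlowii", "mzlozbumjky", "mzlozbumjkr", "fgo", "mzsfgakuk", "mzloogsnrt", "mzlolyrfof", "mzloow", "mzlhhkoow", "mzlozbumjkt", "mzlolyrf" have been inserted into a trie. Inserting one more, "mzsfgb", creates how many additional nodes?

1

The longest prefix of "mzsfgb" already in the trie is "mzsfg" (length 5).
New nodes needed: |"mzsfgb"| − 5 = 6 − 5 = 1.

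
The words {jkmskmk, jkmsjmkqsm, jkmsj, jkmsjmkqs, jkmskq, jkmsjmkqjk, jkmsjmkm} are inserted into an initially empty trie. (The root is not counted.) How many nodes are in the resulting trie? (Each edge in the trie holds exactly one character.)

Trie structure (* marks end of a word):
(root)
└─ j
   └─ k
      └─ m
         └─ s
            ├─ j *
            │  └─ m
            │     └─ k
            │        ├─ m *
            │        └─ q
            │           ├─ j
            │           │  └─ k *
            │           └─ s *
            │              └─ m *
            └─ k
               ├─ m
               │  └─ k *
               └─ q *
Counting every labelled node above: 17.

17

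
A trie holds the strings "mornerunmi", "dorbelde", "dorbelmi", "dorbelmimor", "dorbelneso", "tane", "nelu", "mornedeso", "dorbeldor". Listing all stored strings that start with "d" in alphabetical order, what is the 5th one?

dorbelneso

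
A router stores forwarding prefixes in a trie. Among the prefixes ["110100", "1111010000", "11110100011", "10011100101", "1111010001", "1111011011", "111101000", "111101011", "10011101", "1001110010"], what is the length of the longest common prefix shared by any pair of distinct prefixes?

10

Equivalently: take the maximum, over all pairs, of their longest common prefix length.
"1001110010" and "10011100101" agree on "1001110010" (10 characters) before diverging; nothing deeper is shared.
Longest shared-prefix length: 10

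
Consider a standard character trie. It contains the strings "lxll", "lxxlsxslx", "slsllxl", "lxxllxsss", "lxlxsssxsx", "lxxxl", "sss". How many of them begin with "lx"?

5

Filter for entries beginning with "lx":
Words under "lx": lxll, lxlxsssxsx, lxxllxsss, lxxlsxslx, lxxxl
Count: 5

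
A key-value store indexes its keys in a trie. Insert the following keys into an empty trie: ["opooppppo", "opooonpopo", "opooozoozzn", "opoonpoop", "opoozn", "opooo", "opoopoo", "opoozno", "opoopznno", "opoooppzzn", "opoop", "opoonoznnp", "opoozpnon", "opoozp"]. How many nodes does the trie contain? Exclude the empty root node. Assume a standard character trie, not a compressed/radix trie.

49

For each word, the new-node count is its length minus the longest prefix already in the trie:
  "opooppppo" → 9 new (o, p, o, o, p, p, p, p, o)
  "opooonpopo" → prefix "opoo" already present; 6 new (o, n, p, o, p, o)
  "opooozoozzn" → prefix "opooo" already present; 6 new (z, o, o, z, z, n)
  "opoonpoop" → prefix "opoo" already present; 5 new (n, p, o, o, p)
  "opoozn" → prefix "opoo" already present; 2 new (z, n)
  "opooo" → prefix "opooo" already present; 0 new (none)
  "opoopoo" → prefix "opoop" already present; 2 new (o, o)
  "opoozno" → prefix "opoozn" already present; 1 new (o)
  "opoopznno" → prefix "opoop" already present; 4 new (z, n, n, o)
  "opoooppzzn" → prefix "opooo" already present; 5 new (p, p, z, z, n)
  "opoop" → prefix "opoop" already present; 0 new (none)
  "opoonoznnp" → prefix "opoon" already present; 5 new (o, z, n, n, p)
  "opoozpnon" → prefix "opooz" already present; 4 new (p, n, o, n)
  "opoozp" → prefix "opoozp" already present; 0 new (none)
Total nodes = 9 + 6 + 6 + 5 + 2 + 0 + 2 + 1 + 4 + 5 + 0 + 5 + 4 + 0 = 49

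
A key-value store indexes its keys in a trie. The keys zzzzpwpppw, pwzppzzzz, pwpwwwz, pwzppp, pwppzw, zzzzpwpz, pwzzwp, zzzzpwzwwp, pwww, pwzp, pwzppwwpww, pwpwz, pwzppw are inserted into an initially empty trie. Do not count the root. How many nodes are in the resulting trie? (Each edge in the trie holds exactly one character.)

44

For each word, the new-node count is its length minus the longest prefix already in the trie:
  "zzzzpwpppw" → 10 new (z, z, z, z, p, w, p, p, p, w)
  "pwzppzzzz" → 9 new (p, w, z, p, p, z, z, z, z)
  "pwpwwwz" → prefix "pw" already present; 5 new (p, w, w, w, z)
  "pwzppp" → prefix "pwzpp" already present; 1 new (p)
  "pwppzw" → prefix "pwp" already present; 3 new (p, z, w)
  "zzzzpwpz" → prefix "zzzzpwp" already present; 1 new (z)
  "pwzzwp" → prefix "pwz" already present; 3 new (z, w, p)
  "zzzzpwzwwp" → prefix "zzzzpw" already present; 4 new (z, w, w, p)
  "pwww" → prefix "pw" already present; 2 new (w, w)
  "pwzp" → prefix "pwzp" already present; 0 new (none)
  "pwzppwwpww" → prefix "pwzpp" already present; 5 new (w, w, p, w, w)
  "pwpwz" → prefix "pwpw" already present; 1 new (z)
  "pwzppw" → prefix "pwzppw" already present; 0 new (none)
Total nodes = 10 + 9 + 5 + 1 + 3 + 1 + 3 + 4 + 2 + 0 + 5 + 1 + 0 = 44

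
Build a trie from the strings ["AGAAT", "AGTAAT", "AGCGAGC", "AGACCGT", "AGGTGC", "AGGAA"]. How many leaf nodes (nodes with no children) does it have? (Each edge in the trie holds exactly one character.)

A leaf is a node with no children — equivalently, the end of a word that is not a proper prefix of any other stored word.
Those words: "AGAAT", "AGACCGT", "AGCGAGC", "AGGAA", "AGGTGC", "AGTAAT"
Leaf count: 6

6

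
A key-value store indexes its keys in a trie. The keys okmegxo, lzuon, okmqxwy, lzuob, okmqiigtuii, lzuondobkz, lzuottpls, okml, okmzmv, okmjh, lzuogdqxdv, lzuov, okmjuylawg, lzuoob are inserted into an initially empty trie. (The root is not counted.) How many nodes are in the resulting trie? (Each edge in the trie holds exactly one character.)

55

For each word, the new-node count is its length minus the longest prefix already in the trie:
  "okmegxo" → 7 new (o, k, m, e, g, x, o)
  "lzuon" → 5 new (l, z, u, o, n)
  "okmqxwy" → prefix "okm" already present; 4 new (q, x, w, y)
  "lzuob" → prefix "lzuo" already present; 1 new (b)
  "okmqiigtuii" → prefix "okmq" already present; 7 new (i, i, g, t, u, i, i)
  "lzuondobkz" → prefix "lzuon" already present; 5 new (d, o, b, k, z)
  "lzuottpls" → prefix "lzuo" already present; 5 new (t, t, p, l, s)
  "okml" → prefix "okm" already present; 1 new (l)
  "okmzmv" → prefix "okm" already present; 3 new (z, m, v)
  "okmjh" → prefix "okm" already present; 2 new (j, h)
  "lzuogdqxdv" → prefix "lzuo" already present; 6 new (g, d, q, x, d, v)
  "lzuov" → prefix "lzuo" already present; 1 new (v)
  "okmjuylawg" → prefix "okmj" already present; 6 new (u, y, l, a, w, g)
  "lzuoob" → prefix "lzuo" already present; 2 new (o, b)
Total nodes = 7 + 5 + 4 + 1 + 7 + 5 + 5 + 1 + 3 + 2 + 6 + 1 + 6 + 2 = 55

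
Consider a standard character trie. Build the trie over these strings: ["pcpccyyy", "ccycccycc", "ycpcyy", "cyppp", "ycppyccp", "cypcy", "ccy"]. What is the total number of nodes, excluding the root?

34

For each word, the new-node count is its length minus the longest prefix already in the trie:
  "pcpccyyy" → 8 new (p, c, p, c, c, y, y, y)
  "ccycccycc" → 9 new (c, c, y, c, c, c, y, c, c)
  "ycpcyy" → 6 new (y, c, p, c, y, y)
  "cyppp" → prefix "c" already present; 4 new (y, p, p, p)
  "ycppyccp" → prefix "ycp" already present; 5 new (p, y, c, c, p)
  "cypcy" → prefix "cyp" already present; 2 new (c, y)
  "ccy" → prefix "ccy" already present; 0 new (none)
Total nodes = 8 + 9 + 6 + 4 + 5 + 2 + 0 = 34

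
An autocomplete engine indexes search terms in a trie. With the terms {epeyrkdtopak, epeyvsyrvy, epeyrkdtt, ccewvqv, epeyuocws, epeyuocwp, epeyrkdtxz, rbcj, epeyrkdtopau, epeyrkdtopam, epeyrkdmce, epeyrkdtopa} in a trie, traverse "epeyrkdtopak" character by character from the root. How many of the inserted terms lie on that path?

2

Walk "epeyrkdtopak" from the root; an end-of-word marker is hit whenever a stored word is a prefix of "epeyrkdtopak".
Prefixes of the query that are stored words: "epeyrkdtopa", "epeyrkdtopak"
Count: 2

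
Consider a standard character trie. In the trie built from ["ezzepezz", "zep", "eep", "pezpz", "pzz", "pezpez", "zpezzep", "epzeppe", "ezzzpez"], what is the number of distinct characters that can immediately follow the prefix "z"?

Walk "z" from the root, arriving at one node.
Distinct next characters after "z": e, p.
That node has 2 child edges.

2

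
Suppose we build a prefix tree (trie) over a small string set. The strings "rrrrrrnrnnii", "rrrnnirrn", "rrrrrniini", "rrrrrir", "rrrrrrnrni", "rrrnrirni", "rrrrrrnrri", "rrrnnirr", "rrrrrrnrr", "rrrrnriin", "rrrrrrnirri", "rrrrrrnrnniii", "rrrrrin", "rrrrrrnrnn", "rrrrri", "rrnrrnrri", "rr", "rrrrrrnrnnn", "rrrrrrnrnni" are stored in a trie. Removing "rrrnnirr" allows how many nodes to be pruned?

0

A node on "rrrnnirr"'s path can go only if nothing else ends at it or branches off below it.
Every node on "rrrnnirr" is still needed (e.g. by "rrrnnirrn"), so nothing is freed.
Nodes removed: 0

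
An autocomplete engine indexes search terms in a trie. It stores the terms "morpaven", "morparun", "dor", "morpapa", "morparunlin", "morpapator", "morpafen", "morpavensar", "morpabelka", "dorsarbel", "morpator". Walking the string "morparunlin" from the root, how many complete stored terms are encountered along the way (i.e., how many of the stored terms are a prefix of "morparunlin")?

2

Traverse "morparunlin" character by character; count nodes along the way that are marked as word ends.
Prefixes of the query that are stored words: "morparun", "morparunlin"
Count: 2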